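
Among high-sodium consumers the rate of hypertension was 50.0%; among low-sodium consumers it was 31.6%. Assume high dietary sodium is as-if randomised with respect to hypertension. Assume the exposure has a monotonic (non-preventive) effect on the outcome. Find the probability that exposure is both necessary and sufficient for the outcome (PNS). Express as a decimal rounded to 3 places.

PNS ≈ 0.184

p₁ = 0.5, p₀ = 0.316.
Under exogeneity and monotonicity, PNS = p₁ − p₀.
PNS = 0.5 − 0.316 = 0.184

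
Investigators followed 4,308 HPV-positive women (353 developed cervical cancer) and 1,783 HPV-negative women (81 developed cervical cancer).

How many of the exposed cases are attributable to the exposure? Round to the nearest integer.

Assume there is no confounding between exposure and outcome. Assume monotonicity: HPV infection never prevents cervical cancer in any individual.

about 157 cases

p₁ = P(outcome | exposed) = 353/4308 = 0.081941
p₀ = P(outcome | unexposed) = 81/1783 = 0.045429
PN = (p₁ − p₀)/p₁ = (0.081941 − 0.045429) / 0.081941 ≈ 0.44559.
Attributable cases ≈ PN × (exposed cases) = 0.44559 × 353 ≈ 157.29.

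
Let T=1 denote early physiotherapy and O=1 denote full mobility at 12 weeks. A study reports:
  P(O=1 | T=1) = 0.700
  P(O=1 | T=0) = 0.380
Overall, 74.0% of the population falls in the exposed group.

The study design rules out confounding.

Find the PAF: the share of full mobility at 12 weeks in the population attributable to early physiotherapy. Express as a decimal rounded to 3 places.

PAF ≈ 0.384

Let p₁ = 0.7, p₀ = 0.38.
Overall risk P(Y=1) = π·p₁ + (1−π)·p₀ = 0.74×0.7 + 0.26×0.38 = 0.6168.
Under exogeneity, PAF = [P(Y=1) − p₀] / P(Y=1).
PAF = (0.6168 − 0.38) / 0.6168 ≈ 0.3839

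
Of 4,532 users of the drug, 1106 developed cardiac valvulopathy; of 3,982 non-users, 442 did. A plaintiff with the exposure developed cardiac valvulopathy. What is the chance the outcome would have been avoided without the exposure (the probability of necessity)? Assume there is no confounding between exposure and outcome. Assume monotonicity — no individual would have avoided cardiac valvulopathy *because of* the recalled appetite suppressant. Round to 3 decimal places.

p₁ = P(outcome | exposed) = 1106/4532 = 0.24404
p₀ = P(outcome | unexposed) = 442/3982 = 0.111
Under exogeneity and monotonicity, PN = (p₁ − p₀) / p₁.
PN = (0.24404 − 0.111) / 0.24404 = 0.13304 / 0.24404 ≈ 0.5452

PN ≈ 0.545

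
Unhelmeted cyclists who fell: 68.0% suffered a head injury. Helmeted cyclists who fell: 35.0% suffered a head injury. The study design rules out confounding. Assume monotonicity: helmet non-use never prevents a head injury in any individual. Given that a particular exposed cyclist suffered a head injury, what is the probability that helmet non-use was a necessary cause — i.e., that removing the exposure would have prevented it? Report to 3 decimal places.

PN ≈ 0.485

p₁ = 0.68, p₀ = 0.35.
Under exogeneity and monotonicity, PN = (p₁ − p₀) / p₁.
PN = (0.68 − 0.35) / 0.68 = 0.33 / 0.68 ≈ 0.4853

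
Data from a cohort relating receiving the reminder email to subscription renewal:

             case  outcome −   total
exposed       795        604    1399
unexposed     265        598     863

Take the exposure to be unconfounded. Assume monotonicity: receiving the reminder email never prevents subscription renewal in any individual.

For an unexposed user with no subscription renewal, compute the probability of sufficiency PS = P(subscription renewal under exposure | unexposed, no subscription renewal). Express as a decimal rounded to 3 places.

p₁ = P(outcome | exposed) = 795/1399 = 0.56826
p₀ = P(outcome | unexposed) = 265/863 = 0.30707
Under exogeneity and monotonicity, PS = (p₁ − p₀)/(1 − p₀).
PS = (0.56826 − 0.30707) / 0.69293 ≈ 0.3769

PS ≈ 0.377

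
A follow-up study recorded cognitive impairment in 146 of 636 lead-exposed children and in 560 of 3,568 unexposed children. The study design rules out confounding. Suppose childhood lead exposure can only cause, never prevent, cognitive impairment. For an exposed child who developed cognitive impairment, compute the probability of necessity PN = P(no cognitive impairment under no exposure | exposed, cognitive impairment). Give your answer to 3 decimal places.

PN ≈ 0.316

p₁ = P(outcome | exposed) = 146/636 = 0.22956
p₀ = P(outcome | unexposed) = 560/3568 = 0.15695
Under exogeneity and monotonicity, PN = (p₁ − p₀) / p₁.
PN = (0.22956 − 0.15695) / 0.22956 = 0.072609 / 0.22956 ≈ 0.3163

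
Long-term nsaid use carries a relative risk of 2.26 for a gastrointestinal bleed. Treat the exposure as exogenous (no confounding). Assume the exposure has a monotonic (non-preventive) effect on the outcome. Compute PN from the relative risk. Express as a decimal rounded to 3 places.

PN ≈ 0.558

Under exogeneity and monotonicity, PN = (RR − 1) / RR = 1 − 1/RR.
PN = (2.26 − 1) / 2.26 = 1.26 / 2.26 ≈ 0.5575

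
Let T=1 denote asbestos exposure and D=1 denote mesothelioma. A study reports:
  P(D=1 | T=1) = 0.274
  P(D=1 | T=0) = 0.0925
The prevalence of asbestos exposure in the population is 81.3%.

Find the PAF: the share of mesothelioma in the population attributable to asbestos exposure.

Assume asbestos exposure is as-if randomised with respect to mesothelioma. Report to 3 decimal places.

PAF ≈ 0.615

Let p₁ = 0.274, p₀ = 0.0925.
Overall risk P(Y=1) = π·p₁ + (1−π)·p₀ = 0.813×0.274 + 0.187×0.0925 = 0.24006.
Under exogeneity, PAF = [P(Y=1) − p₀] / P(Y=1).
PAF = (0.24006 − 0.0925) / 0.24006 ≈ 0.6147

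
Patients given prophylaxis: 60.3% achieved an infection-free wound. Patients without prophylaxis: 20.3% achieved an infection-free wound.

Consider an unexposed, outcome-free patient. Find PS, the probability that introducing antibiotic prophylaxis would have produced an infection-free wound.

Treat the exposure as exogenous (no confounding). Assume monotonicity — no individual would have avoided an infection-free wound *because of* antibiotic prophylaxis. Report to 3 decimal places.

PS ≈ 0.502

p₁ = 0.603, p₀ = 0.203.
Under exogeneity and monotonicity, PS = (p₁ − p₀) / (1 − p₀).
PS = (0.603 − 0.203) / (1 − 0.203) = 0.4 / 0.797 ≈ 0.5019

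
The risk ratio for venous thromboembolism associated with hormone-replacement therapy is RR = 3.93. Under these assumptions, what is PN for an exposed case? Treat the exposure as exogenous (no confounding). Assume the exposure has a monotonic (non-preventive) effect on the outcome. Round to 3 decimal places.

PN ≈ 0.746

Under exogeneity and monotonicity, PN = (RR − 1) / RR = 1 − 1/RR.
PN = (3.93 − 1) / 3.93 = 2.93 / 3.93 ≈ 0.7455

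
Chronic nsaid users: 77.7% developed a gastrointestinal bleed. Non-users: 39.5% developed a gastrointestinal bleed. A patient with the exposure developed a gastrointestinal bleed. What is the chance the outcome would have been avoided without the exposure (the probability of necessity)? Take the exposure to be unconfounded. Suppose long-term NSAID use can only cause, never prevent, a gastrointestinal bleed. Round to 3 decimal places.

PN ≈ 0.492

p₁ = 0.777, p₀ = 0.395.
Under exogeneity and monotonicity, PN = (p₁ − p₀) / p₁.
PN = (0.777 − 0.395) / 0.777 = 0.382 / 0.777 ≈ 0.4916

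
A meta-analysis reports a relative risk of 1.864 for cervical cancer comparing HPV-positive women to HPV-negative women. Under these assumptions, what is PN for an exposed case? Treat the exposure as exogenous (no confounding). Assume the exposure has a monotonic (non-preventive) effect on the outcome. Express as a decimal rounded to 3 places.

Under exogeneity and monotonicity, PN = (RR − 1) / RR = 1 − 1/RR.
PN = (1.864 − 1) / 1.864 = 0.864 / 1.864 ≈ 0.4635

PN ≈ 0.464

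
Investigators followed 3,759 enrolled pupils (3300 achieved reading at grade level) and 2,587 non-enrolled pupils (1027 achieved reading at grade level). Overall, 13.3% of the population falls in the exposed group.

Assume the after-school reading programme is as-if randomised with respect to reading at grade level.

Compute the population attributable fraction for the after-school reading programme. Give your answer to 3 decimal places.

p₁ = P(outcome | exposed) = 3300/3759 = 0.87789
p₀ = P(outcome | unexposed) = 1027/2587 = 0.39698
Overall risk P(Y=1) = π·p₁ + (1−π)·p₀ = 0.133×0.87789 + 0.867×0.39698 = 0.46095.
Under exogeneity, PAF = [P(Y=1) − p₀] / P(Y=1).
PAF = (0.46095 − 0.39698) / 0.46095 ≈ 0.1388

PAF ≈ 0.139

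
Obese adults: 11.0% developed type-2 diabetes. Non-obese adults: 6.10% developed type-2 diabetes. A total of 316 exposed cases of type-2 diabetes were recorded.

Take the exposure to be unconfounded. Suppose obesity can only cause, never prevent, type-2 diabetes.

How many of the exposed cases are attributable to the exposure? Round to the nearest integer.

about 141 cases

p₁ = 0.11, p₀ = 0.061.
PN = (p₁ − p₀)/p₁ = (0.11 − 0.061) / 0.11 ≈ 0.44545.
Attributable cases ≈ PN × (exposed cases) = 0.44545 × 316 ≈ 140.76.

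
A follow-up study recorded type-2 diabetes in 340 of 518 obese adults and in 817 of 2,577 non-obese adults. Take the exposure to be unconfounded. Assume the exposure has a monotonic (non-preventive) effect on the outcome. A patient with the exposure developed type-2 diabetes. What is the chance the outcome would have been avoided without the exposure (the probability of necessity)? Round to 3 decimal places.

PN ≈ 0.517

p₁ = P(outcome | exposed) = 340/518 = 0.65637
p₀ = P(outcome | unexposed) = 817/2577 = 0.31704
Under exogeneity and monotonicity, PN = (p₁ − p₀) / p₁.
PN = (0.65637 − 0.31704) / 0.65637 = 0.33934 / 0.65637 ≈ 0.5170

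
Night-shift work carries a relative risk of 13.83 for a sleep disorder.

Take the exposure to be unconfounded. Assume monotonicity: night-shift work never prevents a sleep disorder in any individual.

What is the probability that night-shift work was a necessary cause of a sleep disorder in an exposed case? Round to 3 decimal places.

PN ≈ 0.928

Under exogeneity and monotonicity, PN = (RR − 1) / RR = 1 − 1/RR.
PN = (13.83 − 1) / 13.83 = 12.83 / 13.83 ≈ 0.9277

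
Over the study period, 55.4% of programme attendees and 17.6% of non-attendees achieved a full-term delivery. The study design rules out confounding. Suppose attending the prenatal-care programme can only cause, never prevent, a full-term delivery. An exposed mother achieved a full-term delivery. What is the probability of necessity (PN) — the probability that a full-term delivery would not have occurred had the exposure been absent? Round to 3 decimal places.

p₁ = 0.554, p₀ = 0.176.
Under exogeneity and monotonicity, PN = (p₁ − p₀) / p₁.
PN = (0.554 − 0.176) / 0.554 = 0.378 / 0.554 ≈ 0.6823

PN ≈ 0.682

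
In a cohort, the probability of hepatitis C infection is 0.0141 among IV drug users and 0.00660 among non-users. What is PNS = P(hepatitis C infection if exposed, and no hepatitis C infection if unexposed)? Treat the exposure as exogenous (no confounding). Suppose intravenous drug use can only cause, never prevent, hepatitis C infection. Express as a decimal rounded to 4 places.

Let p₁ = 0.0141, p₀ = 0.0066.
Under exogeneity and monotonicity, PNS = p₁ − p₀.
PNS = 0.0141 − 0.0066 = 0.0075

PNS ≈ 0.0075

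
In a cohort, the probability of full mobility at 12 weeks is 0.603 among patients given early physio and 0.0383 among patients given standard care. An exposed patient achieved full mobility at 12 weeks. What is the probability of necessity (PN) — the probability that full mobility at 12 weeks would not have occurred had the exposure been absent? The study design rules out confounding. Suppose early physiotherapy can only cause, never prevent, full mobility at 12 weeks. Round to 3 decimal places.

PN ≈ 0.936

Let p₁ = 0.603, p₀ = 0.0383.
Under exogeneity and monotonicity, PN = (p₁ − p₀) / p₁.
PN = (0.603 − 0.0383) / 0.603 = 0.5647 / 0.603 ≈ 0.9365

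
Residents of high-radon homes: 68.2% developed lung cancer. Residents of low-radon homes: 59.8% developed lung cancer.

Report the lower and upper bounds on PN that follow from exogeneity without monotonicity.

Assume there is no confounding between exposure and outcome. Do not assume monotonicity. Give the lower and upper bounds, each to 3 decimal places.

0.123 ≤ PN ≤ 0.589

p₁ = 0.682, p₀ = 0.598.
Under exogeneity alone the bounds on PN are max{0,(p₁−p₀)/p₁} ≤ PN ≤ min{1,(1−p₀)/p₁}.
  lower = (p₁ − p₀)/p₁ = 0.084 / 0.682 ≈ 0.1232
  upper = min{1, (1 − p₀)/p₁} = 0.402 / 0.682 ≈ 0.5894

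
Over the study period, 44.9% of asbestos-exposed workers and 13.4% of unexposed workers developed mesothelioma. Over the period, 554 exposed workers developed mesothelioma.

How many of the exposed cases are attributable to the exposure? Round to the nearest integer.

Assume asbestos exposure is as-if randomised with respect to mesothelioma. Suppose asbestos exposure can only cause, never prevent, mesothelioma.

about 389 cases

p₁ = 0.449, p₀ = 0.134.
PN = (p₁ − p₀)/p₁ = (0.449 − 0.134) / 0.449 ≈ 0.70156.
Attributable cases ≈ PN × (exposed cases) = 0.70156 × 554 ≈ 388.66.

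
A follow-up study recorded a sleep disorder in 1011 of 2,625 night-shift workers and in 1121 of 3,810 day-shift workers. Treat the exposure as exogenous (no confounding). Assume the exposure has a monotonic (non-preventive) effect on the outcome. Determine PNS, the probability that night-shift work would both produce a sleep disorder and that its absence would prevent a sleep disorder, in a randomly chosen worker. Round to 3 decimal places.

p₁ = P(outcome | exposed) = 1011/2625 = 0.38514
p₀ = P(outcome | unexposed) = 1121/3810 = 0.29423
Under exogeneity and monotonicity, PNS = p₁ − p₀.
PNS = 0.38514 − 0.29423 = 0.090917

PNS ≈ 0.091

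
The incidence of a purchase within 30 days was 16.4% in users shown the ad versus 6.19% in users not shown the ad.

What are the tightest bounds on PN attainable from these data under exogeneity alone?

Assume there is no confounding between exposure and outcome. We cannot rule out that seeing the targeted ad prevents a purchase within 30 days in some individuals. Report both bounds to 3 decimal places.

p₁ = 0.164, p₀ = 0.0619.
Under exogeneity alone the bounds on PN are max{0,(p₁−p₀)/p₁} ≤ PN ≤ min{1,(1−p₀)/p₁}.
  lower = (p₁ − p₀)/p₁ = 0.1021 / 0.164 ≈ 0.6226
  upper = min{1, (1 − p₀)/p₁} = 0.9381 / 0.164 ≈ 5.7201 → capped at 1

0.623 ≤ PN ≤ 1.000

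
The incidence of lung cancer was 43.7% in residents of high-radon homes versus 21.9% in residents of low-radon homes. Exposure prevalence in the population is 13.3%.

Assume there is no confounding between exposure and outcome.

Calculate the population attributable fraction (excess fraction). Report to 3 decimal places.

PAF ≈ 0.117

p₁ = 0.437, p₀ = 0.219.
Overall risk P(Y=1) = π·p₁ + (1−π)·p₀ = 0.133×0.437 + 0.867×0.219 = 0.24799.
Under exogeneity, PAF = [P(Y=1) − p₀] / P(Y=1).
PAF = (0.24799 − 0.219) / 0.24799 ≈ 0.1169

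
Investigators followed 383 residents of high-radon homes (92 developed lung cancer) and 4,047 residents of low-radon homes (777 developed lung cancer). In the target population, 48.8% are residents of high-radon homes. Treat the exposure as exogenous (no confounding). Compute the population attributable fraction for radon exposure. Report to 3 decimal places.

PAF ≈ 0.109

p₁ = P(outcome | exposed) = 92/383 = 0.24021
p₀ = P(outcome | unexposed) = 777/4047 = 0.19199
Overall risk P(Y=1) = π·p₁ + (1−π)·p₀ = 0.488×0.24021 + 0.512×0.19199 = 0.21552.
Under exogeneity, PAF = [P(Y=1) − p₀] / P(Y=1).
PAF = (0.21552 − 0.19199) / 0.21552 ≈ 0.1092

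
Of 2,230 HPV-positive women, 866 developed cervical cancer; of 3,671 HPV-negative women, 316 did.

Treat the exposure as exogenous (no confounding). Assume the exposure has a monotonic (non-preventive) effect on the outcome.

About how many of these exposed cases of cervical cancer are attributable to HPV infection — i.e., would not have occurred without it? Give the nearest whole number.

about 674 cases

p₁ = P(outcome | exposed) = 866/2230 = 0.38834
p₀ = P(outcome | unexposed) = 316/3671 = 0.08608
PN = (p₁ − p₀)/p₁ = (0.38834 − 0.08608) / 0.38834 ≈ 0.77834.
Attributable cases ≈ PN × (exposed cases) = 0.77834 × 866 ≈ 674.04.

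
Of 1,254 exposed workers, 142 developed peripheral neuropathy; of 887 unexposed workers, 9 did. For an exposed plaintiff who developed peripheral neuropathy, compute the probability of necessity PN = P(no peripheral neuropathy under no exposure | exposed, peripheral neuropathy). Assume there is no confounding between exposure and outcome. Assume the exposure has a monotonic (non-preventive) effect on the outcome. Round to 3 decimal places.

p₁ = P(outcome | exposed) = 142/1254 = 0.11324
p₀ = P(outcome | unexposed) = 9/887 = 0.010147
Under exogeneity and monotonicity, PN = (p₁ − p₀) / p₁.
PN = (0.11324 − 0.010147) / 0.11324 = 0.10309 / 0.11324 ≈ 0.9104

PN ≈ 0.910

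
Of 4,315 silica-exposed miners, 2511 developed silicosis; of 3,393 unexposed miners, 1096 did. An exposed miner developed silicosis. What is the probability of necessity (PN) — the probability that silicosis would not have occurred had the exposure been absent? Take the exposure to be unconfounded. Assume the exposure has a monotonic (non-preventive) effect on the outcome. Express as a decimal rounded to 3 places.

p₁ = P(outcome | exposed) = 2511/4315 = 0.58192
p₀ = P(outcome | unexposed) = 1096/3393 = 0.32302
Under exogeneity and monotonicity, PN = (p₁ − p₀) / p₁.
PN = (0.58192 − 0.32302) / 0.58192 = 0.25891 / 0.58192 ≈ 0.4449

PN ≈ 0.445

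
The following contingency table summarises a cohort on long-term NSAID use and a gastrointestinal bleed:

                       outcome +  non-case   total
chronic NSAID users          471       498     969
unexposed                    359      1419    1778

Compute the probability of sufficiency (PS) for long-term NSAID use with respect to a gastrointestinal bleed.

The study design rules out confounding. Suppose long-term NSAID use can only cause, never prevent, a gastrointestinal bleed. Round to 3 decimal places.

p₁ = P(outcome | exposed) = 471/969 = 0.48607
p₀ = P(outcome | unexposed) = 359/1778 = 0.20191
Under exogeneity and monotonicity, PS = (p₁ − p₀)/(1 − p₀).
PS = (0.48607 − 0.20191) / 0.79809 ≈ 0.3560

PS ≈ 0.356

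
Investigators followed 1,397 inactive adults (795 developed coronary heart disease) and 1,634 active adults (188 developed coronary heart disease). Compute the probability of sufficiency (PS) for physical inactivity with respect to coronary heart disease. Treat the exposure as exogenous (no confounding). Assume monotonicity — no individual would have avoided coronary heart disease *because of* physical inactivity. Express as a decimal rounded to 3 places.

PS ≈ 0.513

p₁ = P(outcome | exposed) = 795/1397 = 0.56908
p₀ = P(outcome | unexposed) = 188/1634 = 0.11506
Under exogeneity and monotonicity, PS = (p₁ − p₀) / (1 − p₀).
PS = (0.56908 − 0.11506) / (1 − 0.11506) = 0.45402 / 0.88494 ≈ 0.5131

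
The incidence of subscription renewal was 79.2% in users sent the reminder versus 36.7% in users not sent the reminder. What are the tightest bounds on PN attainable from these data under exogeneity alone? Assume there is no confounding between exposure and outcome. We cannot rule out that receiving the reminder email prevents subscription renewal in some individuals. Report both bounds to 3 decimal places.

0.537 ≤ PN ≤ 0.799

p₁ = 0.792, p₀ = 0.367.
Under exogeneity alone the bounds on PN are max{0,(p₁−p₀)/p₁} ≤ PN ≤ min{1,(1−p₀)/p₁}.
  lower = (p₁ − p₀)/p₁ = 0.425 / 0.792 ≈ 0.5366
  upper = min{1, (1 − p₀)/p₁} = 0.633 / 0.792 ≈ 0.7992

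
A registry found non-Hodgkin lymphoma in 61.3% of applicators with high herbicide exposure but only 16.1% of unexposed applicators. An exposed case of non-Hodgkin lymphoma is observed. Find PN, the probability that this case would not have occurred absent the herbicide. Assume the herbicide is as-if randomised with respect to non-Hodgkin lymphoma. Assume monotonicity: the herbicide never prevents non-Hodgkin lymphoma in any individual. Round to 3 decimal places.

PN ≈ 0.737

p₁ = 0.613, p₀ = 0.161.
Under exogeneity and monotonicity, PN = (p₁ − p₀) / p₁.
PN = (0.613 − 0.161) / 0.613 = 0.452 / 0.613 ≈ 0.7374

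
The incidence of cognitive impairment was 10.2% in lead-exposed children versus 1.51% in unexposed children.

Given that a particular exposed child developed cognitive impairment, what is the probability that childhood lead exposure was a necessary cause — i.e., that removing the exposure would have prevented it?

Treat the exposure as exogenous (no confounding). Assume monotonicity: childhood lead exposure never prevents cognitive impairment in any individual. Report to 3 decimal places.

PN ≈ 0.852

p₁ = 0.102, p₀ = 0.0151.
Under exogeneity and monotonicity, PN = (p₁ − p₀) / p₁.
PN = (0.102 − 0.0151) / 0.102 = 0.0869 / 0.102 ≈ 0.8520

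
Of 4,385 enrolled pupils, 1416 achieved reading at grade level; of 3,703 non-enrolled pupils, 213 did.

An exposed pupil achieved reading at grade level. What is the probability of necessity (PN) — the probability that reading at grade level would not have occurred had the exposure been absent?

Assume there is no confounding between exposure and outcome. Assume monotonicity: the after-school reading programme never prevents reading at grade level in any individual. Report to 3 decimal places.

p₁ = P(outcome | exposed) = 1416/4385 = 0.32292
p₀ = P(outcome | unexposed) = 213/3703 = 0.057521
Under exogeneity and monotonicity, PN = (p₁ − p₀) / p₁.
PN = (0.32292 − 0.057521) / 0.32292 = 0.2654 / 0.32292 ≈ 0.8219

PN ≈ 0.822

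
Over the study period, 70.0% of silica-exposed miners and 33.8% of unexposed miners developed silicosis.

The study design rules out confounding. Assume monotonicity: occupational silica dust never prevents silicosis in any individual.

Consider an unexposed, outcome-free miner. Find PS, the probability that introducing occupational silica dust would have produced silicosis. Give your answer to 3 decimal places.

p₁ = 0.7, p₀ = 0.338.
Under exogeneity and monotonicity, PS = (p₁ − p₀) / (1 − p₀).
PS = (0.7 − 0.338) / (1 − 0.338) = 0.362 / 0.662 ≈ 0.5468

PS ≈ 0.547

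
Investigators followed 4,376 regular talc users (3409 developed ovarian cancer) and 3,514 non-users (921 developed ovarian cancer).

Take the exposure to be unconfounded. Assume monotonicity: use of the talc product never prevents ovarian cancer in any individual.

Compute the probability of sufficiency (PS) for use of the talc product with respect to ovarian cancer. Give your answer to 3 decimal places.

PS ≈ 0.701

p₁ = P(outcome | exposed) = 3409/4376 = 0.77902
p₀ = P(outcome | unexposed) = 921/3514 = 0.26209
Under exogeneity and monotonicity, PS = (p₁ − p₀) / (1 − p₀).
PS = (0.77902 − 0.26209) / (1 − 0.26209) = 0.51693 / 0.73791 ≈ 0.7005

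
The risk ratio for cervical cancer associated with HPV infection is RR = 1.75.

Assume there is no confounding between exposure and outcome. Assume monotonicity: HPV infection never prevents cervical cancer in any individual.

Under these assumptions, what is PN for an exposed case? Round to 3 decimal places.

PN ≈ 0.429

Under exogeneity and monotonicity, PN = (RR − 1) / RR = 1 − 1/RR.
PN = (1.75 − 1) / 1.75 = 0.75 / 1.75 ≈ 0.4286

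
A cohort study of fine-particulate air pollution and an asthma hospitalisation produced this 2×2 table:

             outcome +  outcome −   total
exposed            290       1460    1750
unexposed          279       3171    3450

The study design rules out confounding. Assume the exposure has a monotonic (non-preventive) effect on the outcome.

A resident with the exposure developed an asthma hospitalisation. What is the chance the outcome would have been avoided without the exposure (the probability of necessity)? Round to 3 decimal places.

PN ≈ 0.512

p₁ = P(outcome | exposed) = 290/1750 = 0.16571
p₀ = P(outcome | unexposed) = 279/3450 = 0.08087
Under exogeneity and monotonicity, PN = (p₁ − p₀)/p₁.
PN = (0.16571 − 0.08087) / 0.16571 ≈ 0.5120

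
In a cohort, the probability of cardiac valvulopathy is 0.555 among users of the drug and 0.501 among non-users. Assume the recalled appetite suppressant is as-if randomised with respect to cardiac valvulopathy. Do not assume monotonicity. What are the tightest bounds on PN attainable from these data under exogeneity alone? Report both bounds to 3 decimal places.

Let p₁ = 0.555, p₀ = 0.501.
Under exogeneity alone the bounds on PN are max{0,(p₁−p₀)/p₁} ≤ PN ≤ min{1,(1−p₀)/p₁}.
  lower = (p₁ − p₀)/p₁ = 0.054 / 0.555 ≈ 0.0973
  upper = min{1, (1 − p₀)/p₁} = 0.499 / 0.555 ≈ 0.8991

0.097 ≤ PN ≤ 0.899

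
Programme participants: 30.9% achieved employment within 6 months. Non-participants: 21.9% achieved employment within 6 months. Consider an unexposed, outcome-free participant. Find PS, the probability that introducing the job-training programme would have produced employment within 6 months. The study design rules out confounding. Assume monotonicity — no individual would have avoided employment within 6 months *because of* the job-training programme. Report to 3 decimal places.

PS ≈ 0.115

p₁ = 0.309, p₀ = 0.219.
Under exogeneity and monotonicity, PS = (p₁ − p₀) / (1 − p₀).
PS = (0.309 − 0.219) / (1 − 0.219) = 0.09 / 0.781 ≈ 0.1152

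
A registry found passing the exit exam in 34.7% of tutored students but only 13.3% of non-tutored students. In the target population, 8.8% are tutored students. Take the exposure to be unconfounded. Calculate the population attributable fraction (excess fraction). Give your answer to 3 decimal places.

p₁ = 0.347, p₀ = 0.133.
Overall risk P(Y=1) = π·p₁ + (1−π)·p₀ = 0.088×0.347 + 0.912×0.133 = 0.15183.
Under exogeneity, PAF = [P(Y=1) − p₀] / P(Y=1).
PAF = (0.15183 − 0.133) / 0.15183 ≈ 0.1240

PAF ≈ 0.124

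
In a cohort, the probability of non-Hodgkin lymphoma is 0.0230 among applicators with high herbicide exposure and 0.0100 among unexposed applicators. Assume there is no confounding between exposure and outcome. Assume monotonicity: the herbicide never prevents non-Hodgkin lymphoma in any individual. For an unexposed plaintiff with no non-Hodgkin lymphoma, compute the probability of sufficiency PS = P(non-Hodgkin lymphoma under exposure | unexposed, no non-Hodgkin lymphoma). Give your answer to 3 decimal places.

Let p₁ = 0.023, p₀ = 0.01.
Under exogeneity and monotonicity, PS = (p₁ − p₀) / (1 − p₀).
PS = (0.023 − 0.01) / (1 − 0.01) = 0.013 / 0.99 ≈ 0.0131

PS ≈ 0.013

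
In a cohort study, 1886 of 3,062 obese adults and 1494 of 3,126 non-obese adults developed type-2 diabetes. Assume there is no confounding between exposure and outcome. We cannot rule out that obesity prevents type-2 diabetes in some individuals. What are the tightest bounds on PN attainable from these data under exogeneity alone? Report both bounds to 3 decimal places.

0.224 ≤ PN ≤ 0.848

p₁ = P(outcome | exposed) = 1886/3062 = 0.61594
p₀ = P(outcome | unexposed) = 1494/3126 = 0.47793
Under exogeneity alone the bounds on PN are max{0,(p₁−p₀)/p₁} ≤ PN ≤ min{1,(1−p₀)/p₁}.
  lower = (p₁ − p₀)/p₁ = 0.13801 / 0.61594 ≈ 0.2241
  upper = min{1, (1 − p₀)/p₁} = 0.52207 / 0.61594 ≈ 0.8476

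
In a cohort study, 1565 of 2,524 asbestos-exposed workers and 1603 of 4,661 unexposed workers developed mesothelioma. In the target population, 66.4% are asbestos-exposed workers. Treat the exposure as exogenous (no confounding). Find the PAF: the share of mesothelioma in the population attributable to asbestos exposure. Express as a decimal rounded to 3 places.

p₁ = P(outcome | exposed) = 1565/2524 = 0.62005
p₀ = P(outcome | unexposed) = 1603/4661 = 0.34392
Overall risk P(Y=1) = π·p₁ + (1−π)·p₀ = 0.664×0.62005 + 0.336×0.34392 = 0.52727.
Under exogeneity, PAF = [P(Y=1) − p₀] / P(Y=1).
PAF = (0.52727 − 0.34392) / 0.52727 ≈ 0.3477

PAF ≈ 0.348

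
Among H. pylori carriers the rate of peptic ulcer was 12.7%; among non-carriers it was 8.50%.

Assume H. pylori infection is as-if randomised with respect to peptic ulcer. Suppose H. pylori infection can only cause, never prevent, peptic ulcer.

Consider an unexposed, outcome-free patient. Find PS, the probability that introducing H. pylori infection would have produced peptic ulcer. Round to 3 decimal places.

PS ≈ 0.046

p₁ = 0.127, p₀ = 0.085.
Under exogeneity and monotonicity, PS = (p₁ − p₀) / (1 − p₀).
PS = (0.127 − 0.085) / (1 − 0.085) = 0.042 / 0.915 ≈ 0.0459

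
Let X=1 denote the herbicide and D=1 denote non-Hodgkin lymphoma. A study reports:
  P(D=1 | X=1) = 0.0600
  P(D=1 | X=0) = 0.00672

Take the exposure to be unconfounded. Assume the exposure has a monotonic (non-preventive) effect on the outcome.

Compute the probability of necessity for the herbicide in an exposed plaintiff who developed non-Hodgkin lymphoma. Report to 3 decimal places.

PN ≈ 0.888

Let p₁ = 0.06, p₀ = 0.00672.
Under exogeneity and monotonicity, PN = (p₁ − p₀) / p₁.
PN = (0.06 − 0.00672) / 0.06 = 0.05328 / 0.06 ≈ 0.8880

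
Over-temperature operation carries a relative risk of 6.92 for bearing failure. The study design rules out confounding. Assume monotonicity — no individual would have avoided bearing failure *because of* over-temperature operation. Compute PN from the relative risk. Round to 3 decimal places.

PN ≈ 0.855

Under exogeneity and monotonicity, PN = (RR − 1) / RR = 1 − 1/RR.
PN = (6.92 − 1) / 6.92 = 5.92 / 6.92 ≈ 0.8555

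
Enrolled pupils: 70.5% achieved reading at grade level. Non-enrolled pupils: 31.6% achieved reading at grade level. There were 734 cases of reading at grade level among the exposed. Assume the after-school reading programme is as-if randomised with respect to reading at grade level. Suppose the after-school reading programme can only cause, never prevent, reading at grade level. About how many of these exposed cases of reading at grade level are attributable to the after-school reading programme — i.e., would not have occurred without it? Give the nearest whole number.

about 405 cases

p₁ = 0.705, p₀ = 0.316.
PN = (p₁ − p₀)/p₁ = (0.705 − 0.316) / 0.705 ≈ 0.55177.
Attributable cases ≈ PN × (exposed cases) = 0.55177 × 734 ≈ 405.00.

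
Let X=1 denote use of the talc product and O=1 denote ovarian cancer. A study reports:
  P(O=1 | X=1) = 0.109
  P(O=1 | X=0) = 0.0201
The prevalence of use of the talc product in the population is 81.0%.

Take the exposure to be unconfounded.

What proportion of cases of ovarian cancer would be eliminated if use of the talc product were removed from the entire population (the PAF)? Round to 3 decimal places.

Let p₁ = 0.109, p₀ = 0.0201.
Overall risk P(Y=1) = π·p₁ + (1−π)·p₀ = 0.81×0.109 + 0.19×0.0201 = 0.092109.
Under exogeneity, PAF = [P(Y=1) − p₀] / P(Y=1).
PAF = (0.092109 − 0.0201) / 0.092109 ≈ 0.7818

PAF ≈ 0.782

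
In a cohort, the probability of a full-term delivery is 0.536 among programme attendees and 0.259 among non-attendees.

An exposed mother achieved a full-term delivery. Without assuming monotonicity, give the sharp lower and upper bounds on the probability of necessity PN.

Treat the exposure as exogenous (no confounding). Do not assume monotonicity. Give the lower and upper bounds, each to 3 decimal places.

Let p₁ = 0.536, p₀ = 0.259.
Under exogeneity alone the bounds on PN are max{0,(p₁−p₀)/p₁} ≤ PN ≤ min{1,(1−p₀)/p₁}.
  lower = (p₁ − p₀)/p₁ = 0.277 / 0.536 ≈ 0.5168
  upper = min{1, (1 − p₀)/p₁} = 0.741 / 0.536 ≈ 1.3825 → capped at 1

0.517 ≤ PN ≤ 1.000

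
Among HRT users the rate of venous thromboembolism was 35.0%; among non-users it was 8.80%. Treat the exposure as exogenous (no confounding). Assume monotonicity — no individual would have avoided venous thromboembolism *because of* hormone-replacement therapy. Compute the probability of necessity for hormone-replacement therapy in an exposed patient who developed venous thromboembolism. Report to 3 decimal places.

PN ≈ 0.749

p₁ = 0.35, p₀ = 0.088.
Under exogeneity and monotonicity, PN = (p₁ − p₀) / p₁.
PN = (0.35 − 0.088) / 0.35 = 0.262 / 0.35 ≈ 0.7486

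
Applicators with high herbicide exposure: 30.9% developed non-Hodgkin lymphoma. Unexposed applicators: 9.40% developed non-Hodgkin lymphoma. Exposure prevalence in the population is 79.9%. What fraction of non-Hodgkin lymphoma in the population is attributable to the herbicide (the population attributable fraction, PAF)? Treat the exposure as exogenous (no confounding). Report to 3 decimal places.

p₁ = 0.309, p₀ = 0.094.
Overall risk P(Y=1) = π·p₁ + (1−π)·p₀ = 0.799×0.309 + 0.201×0.094 = 0.26578.
Under exogeneity, PAF = [P(Y=1) − p₀] / P(Y=1).
PAF = (0.26578 − 0.094) / 0.26578 ≈ 0.6463

PAF ≈ 0.646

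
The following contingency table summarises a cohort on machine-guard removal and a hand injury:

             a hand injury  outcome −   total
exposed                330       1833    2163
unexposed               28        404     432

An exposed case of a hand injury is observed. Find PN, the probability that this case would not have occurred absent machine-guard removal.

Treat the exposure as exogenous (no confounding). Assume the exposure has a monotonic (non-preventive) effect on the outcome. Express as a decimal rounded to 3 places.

p₁ = P(outcome | exposed) = 330/2163 = 0.15257
p₀ = P(outcome | unexposed) = 28/432 = 0.064815
Under exogeneity and monotonicity, PN = (p₁ − p₀)/p₁.
PN = (0.15257 − 0.064815) / 0.15257 ≈ 0.5752

PN ≈ 0.575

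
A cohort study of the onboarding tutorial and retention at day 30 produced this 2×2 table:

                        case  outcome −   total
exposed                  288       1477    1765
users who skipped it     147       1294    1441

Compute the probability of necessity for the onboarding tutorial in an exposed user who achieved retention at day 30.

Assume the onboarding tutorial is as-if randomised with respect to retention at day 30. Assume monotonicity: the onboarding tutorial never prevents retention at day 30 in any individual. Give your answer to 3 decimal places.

p₁ = P(outcome | exposed) = 288/1765 = 0.16317
p₀ = P(outcome | unexposed) = 147/1441 = 0.10201
Under exogeneity and monotonicity, PN = (p₁ − p₀)/p₁.
PN = (0.16317 − 0.10201) / 0.16317 ≈ 0.3748

PN ≈ 0.375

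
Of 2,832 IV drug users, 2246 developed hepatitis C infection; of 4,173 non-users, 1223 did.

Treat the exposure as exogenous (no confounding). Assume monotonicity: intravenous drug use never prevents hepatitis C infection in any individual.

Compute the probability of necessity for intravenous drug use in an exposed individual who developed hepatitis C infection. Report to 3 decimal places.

p₁ = P(outcome | exposed) = 2246/2832 = 0.79308
p₀ = P(outcome | unexposed) = 1223/4173 = 0.29307
Under exogeneity and monotonicity, PN = (p₁ − p₀) / p₁.
PN = (0.79308 − 0.29307) / 0.79308 = 0.5 / 0.79308 ≈ 0.6305

PN ≈ 0.630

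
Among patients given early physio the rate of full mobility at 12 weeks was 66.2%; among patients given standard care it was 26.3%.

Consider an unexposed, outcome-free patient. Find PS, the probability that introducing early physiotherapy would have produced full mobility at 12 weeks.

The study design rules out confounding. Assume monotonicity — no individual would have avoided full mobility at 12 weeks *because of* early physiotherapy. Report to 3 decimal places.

p₁ = 0.662, p₀ = 0.263.
Under exogeneity and monotonicity, PS = (p₁ − p₀) / (1 − p₀).
PS = (0.662 − 0.263) / (1 − 0.263) = 0.399 / 0.737 ≈ 0.5414

PS ≈ 0.541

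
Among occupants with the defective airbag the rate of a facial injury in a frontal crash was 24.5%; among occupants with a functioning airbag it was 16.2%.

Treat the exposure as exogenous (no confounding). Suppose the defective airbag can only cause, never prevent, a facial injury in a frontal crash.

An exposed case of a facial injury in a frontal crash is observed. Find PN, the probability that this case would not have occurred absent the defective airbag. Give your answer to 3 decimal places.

PN ≈ 0.339

p₁ = 0.245, p₀ = 0.162.
Under exogeneity and monotonicity, PN = (p₁ − p₀) / p₁.
PN = (0.245 − 0.162) / 0.245 = 0.083 / 0.245 ≈ 0.3388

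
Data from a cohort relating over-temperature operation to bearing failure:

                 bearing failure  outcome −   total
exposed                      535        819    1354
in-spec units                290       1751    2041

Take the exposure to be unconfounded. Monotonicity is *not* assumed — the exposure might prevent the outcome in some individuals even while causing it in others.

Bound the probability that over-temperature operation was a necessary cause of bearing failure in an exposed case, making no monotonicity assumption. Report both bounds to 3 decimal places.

0.640 ≤ PN ≤ 1.000

p₁ = P(outcome | exposed) = 535/1354 = 0.39513
p₀ = P(outcome | unexposed) = 290/2041 = 0.14209
Under exogeneity alone the bounds on PN are max{0,(p₁−p₀)/p₁} ≤ PN ≤ min{1,(1−p₀)/p₁}.
  lower = (p₁ − p₀)/p₁ = 0.25304 / 0.39513 ≈ 0.6404
  upper = min{1, (1 − p₀)/p₁} = 0.85791 / 0.39513 ≈ 2.1712 → capped at 1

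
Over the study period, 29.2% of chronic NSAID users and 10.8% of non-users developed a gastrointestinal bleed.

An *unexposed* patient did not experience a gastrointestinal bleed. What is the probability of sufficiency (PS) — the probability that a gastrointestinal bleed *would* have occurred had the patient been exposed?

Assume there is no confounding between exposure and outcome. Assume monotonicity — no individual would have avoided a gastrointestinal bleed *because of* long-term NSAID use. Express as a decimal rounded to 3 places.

PS ≈ 0.206

p₁ = 0.292, p₀ = 0.108.
Under exogeneity and monotonicity, PS = (p₁ − p₀) / (1 − p₀).
PS = (0.292 − 0.108) / (1 − 0.108) = 0.184 / 0.892 ≈ 0.2063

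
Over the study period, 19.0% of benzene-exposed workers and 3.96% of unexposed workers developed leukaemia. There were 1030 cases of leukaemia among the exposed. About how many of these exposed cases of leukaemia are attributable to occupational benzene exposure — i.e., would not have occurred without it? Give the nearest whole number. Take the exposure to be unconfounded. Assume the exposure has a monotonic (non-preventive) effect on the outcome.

p₁ = 0.19, p₀ = 0.0396.
PN = (p₁ − p₀)/p₁ = (0.19 − 0.0396) / 0.19 ≈ 0.79158.
Attributable cases ≈ PN × (exposed cases) = 0.79158 × 1030 ≈ 815.33.

about 815 cases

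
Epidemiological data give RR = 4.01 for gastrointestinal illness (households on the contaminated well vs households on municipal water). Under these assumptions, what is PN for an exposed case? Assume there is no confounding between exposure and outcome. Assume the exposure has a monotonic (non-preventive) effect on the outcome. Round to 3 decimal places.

Under exogeneity and monotonicity, PN = (RR − 1) / RR = 1 − 1/RR.
PN = (4.01 − 1) / 4.01 = 3.01 / 4.01 ≈ 0.7506

PN ≈ 0.751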